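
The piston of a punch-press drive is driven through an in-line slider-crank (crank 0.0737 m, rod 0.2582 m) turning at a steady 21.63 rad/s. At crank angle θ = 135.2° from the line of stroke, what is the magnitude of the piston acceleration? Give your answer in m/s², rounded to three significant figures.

ω = 21.63 rad/s
x(θ) = r cosθ + √(L² − r² sin²θ); with ω constant, a = ω²·d²x/dθ².
d²x/dθ² = −r cosθ − r²(cos2θ)/√u − r⁴ sin²2θ/(4u^{3/2}),  u = L² − r² sin²θ = 0.0639704 m².
Substituting r = 0.0737 m, L = 0.2582 m, θ = 135.2°: d²x/dθ² = +0.05169 m.
a = ω²·d²x/dθ² = (21.63)²·(+0.05169) = +24.183 m/s²;  |a| = 24.183 m/s².

24.2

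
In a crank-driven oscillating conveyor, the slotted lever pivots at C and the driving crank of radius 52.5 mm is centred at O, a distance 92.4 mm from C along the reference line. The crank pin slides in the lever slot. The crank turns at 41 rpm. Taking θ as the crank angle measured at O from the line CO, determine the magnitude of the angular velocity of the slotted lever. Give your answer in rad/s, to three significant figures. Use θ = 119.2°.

0.255

ω = 4.294 rad/s (from 41 rpm).
Crank pin A relative to C: A = (d + r cosθ, r sinθ); lever angle φ = atan2(r sinθ, d + r cosθ).
Differentiating tanφ: φ̇ = rω(d cosθ + r)/(d² + r² + 2dr cosθ).
d² + r² + 2dr cosθ = |CA|² = 0.0065608 m²;  d cosθ + r = +0.0074218 m.
|ω_lever| = |0.0525·4.294·+0.0074218| / 0.0065608 = 0.25499 rad/s.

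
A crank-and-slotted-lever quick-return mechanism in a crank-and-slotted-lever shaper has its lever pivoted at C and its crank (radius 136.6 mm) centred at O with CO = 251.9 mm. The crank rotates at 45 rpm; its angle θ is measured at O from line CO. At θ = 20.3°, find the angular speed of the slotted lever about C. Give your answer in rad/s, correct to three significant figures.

ω = 4.712 rad/s (from 45 rpm).
Crank pin A relative to C: A = (d + r cosθ, r sinθ); lever angle φ = atan2(r sinθ, d + r cosθ).
Differentiating tanφ: φ̇ = rω(d cosθ + r)/(d² + r² + 2dr cosθ).
d² + r² + 2dr cosθ = |CA|² = 0.146658 m²;  d cosθ + r = +0.37285 m.
|ω_lever| = |0.1366·4.712·+0.37285| / 0.146658 = 1.6365 rad/s.

1.64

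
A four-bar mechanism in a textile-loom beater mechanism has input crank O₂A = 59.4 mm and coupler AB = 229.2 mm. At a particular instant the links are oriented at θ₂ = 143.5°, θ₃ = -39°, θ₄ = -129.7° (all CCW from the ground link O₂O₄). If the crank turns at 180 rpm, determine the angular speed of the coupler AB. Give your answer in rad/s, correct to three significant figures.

ω₂ = 18.85 rad/s (from 180 rpm).
Differentiating the loop-closure r₂e^{iθ₂}+r₃e^{iθ₃}=r₁+r₄e^{iθ₄} gives r₂ω₂e^{iθ₂}+r₃ω₃e^{iθ₃}=r₄ω₄e^{iθ₄}.
Eliminating the other unknown: ω₃ = r₂ω₂ sin(θ₄−θ₂) / [r₃ sin(θ₃−θ₄)].
Numerator sine = +0.99844; denominator sine = +0.99993.
Result = 0.0594·18.85·(+0.99844) / (0.2292·(+0.99993)) = +4.8778 rad/s; magnitude 4.8778 rad/s.

4.88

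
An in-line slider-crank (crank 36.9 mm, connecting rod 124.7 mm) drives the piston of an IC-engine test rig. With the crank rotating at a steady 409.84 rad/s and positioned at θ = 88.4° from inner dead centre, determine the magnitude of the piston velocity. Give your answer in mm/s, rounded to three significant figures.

15200

ω = 409.8 rad/s
For an in-line slider-crank, x = r cosθ + √(L² − r² sin²θ), so v = −rω sinθ·[1 + r cosθ/√(L² − r² sin²θ)].
With r = 0.0369 m, L = 0.1247 m, θ = 88.4°: √(L² − r² sin²θ) = 0.11912 m.
v = −0.0369·409.8·0.99961·[1 + 0.0369·0.02792/0.11912] = -15.248 m/s.
|v| = 15.248 m/s = 15248 mm/s.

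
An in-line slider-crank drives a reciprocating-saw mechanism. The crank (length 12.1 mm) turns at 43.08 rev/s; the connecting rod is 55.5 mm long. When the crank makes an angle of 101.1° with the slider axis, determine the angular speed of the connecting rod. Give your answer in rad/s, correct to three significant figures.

ω = 270.7 rad/s (converted from 43.08 rev/s).
The rod makes angle φ with the slider axis where L sinφ = r sinθ; differentiating, L cosφ·φ̇ = r ω cosθ.
L cosφ = √(L² − r² sin²θ) = 0.054215 m.
|ω_rod| = r ω |cosθ| / √(L² − r² sin²θ) = 0.0121·270.7·0.19252/0.054215 = 11.631 rad/s.

11.6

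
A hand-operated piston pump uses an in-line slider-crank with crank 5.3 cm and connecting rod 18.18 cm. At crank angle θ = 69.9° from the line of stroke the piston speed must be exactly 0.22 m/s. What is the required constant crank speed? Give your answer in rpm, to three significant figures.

38.2

For an in-line slider-crank, |v_piston| = rω|sinθ|·[1 + r cosθ/√(L² − r² sin²θ)].
With r = 0.053 m, L = 0.1818 m, θ = 69.9°: the bracketed kinematic factor |dx/dθ| = 0.054957 m.
ω = v/|dx/dθ| = 0.22/0.054957 = 4.0032 rad/s.
N = 60ω/(2π) = 38.227 rpm.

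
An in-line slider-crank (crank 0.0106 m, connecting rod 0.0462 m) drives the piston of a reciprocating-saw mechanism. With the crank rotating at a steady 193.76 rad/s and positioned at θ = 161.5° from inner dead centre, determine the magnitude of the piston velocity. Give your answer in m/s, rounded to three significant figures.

0.510

ω = 193.8 rad/s
For an in-line slider-crank, x = r cosθ + √(L² − r² sin²θ), so v = −rω sinθ·[1 + r cosθ/√(L² − r² sin²θ)].
With r = 0.0106 m, L = 0.0462 m, θ = 161.5°: √(L² − r² sin²θ) = 0.046077 m.
v = −0.0106·193.8·0.31730·[1 + 0.0106·-0.94832/0.046077] = -0.50952 m/s.
|v| = 0.50952 m/s.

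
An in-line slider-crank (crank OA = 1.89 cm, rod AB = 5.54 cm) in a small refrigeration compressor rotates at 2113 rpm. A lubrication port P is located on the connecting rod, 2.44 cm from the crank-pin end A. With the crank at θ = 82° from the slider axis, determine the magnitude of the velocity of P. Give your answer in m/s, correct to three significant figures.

ω = 221.3 rad/s.  Crank-pin speed |V_A| = rω = 4.1821 m/s, perpendicular to OA.
Rod angle: sinφ = −(r/L) sinθ ⇒ φ = -19.745°; ω_rod = −rω cosθ/√(L²−r²sin²θ) = -11.162 rad/s.
V_P = V_A + ω_rod × AP, with AP = 0.0244 m along the rod.
Components: V_Px = −rω sinθ − a·ω_rod·sinφ = -4.2334 m/s;  V_Py = rω cosθ + a·ω_rod·cosφ = +0.32568 m/s.
|V_P| = √(V_Px² + V_Py²) = 4.2459 m/s.

4.25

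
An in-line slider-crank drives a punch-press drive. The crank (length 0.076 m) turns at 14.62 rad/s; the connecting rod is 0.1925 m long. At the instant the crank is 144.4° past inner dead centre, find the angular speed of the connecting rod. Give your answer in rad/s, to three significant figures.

ω = 14.62 rad/s
The rod makes angle φ with the slider axis where L sinφ = r sinθ; differentiating, L cosφ·φ̇ = r ω cosθ.
L cosφ = √(L² − r² sin²θ) = 0.18735 m.
|ω_rod| = r ω |cosθ| / √(L² − r² sin²θ) = 0.076·14.62·0.81310/0.18735 = 4.8223 rad/s.

4.82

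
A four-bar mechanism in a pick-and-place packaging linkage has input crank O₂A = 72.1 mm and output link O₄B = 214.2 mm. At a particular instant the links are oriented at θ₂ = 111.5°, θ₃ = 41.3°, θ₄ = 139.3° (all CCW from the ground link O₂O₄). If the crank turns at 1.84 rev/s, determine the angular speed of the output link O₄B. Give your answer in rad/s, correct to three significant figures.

3.70

ω₂ = 11.56 rad/s (from 1.84 rev/s).
Differentiating the loop-closure r₂e^{iθ₂}+r₃e^{iθ₃}=r₁+r₄e^{iθ₄} gives r₂ω₂e^{iθ₂}+r₃ω₃e^{iθ₃}=r₄ω₄e^{iθ₄}.
Eliminating the other unknown: ω₄ = r₂ω₂ sin(θ₂−θ₃) / [r₄ sin(θ₄−θ₃)].
Numerator sine = +0.94088; denominator sine = +0.99027.
Result = 0.0721·11.56·(+0.94088) / (0.2142·(+0.99027)) = +3.6974 rad/s; magnitude 3.6974 rad/s.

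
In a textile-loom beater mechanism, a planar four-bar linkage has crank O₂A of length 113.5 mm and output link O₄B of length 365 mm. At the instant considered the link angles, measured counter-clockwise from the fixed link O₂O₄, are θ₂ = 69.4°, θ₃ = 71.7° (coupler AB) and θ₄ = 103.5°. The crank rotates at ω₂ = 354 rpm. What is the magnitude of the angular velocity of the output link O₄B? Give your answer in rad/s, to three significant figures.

0.878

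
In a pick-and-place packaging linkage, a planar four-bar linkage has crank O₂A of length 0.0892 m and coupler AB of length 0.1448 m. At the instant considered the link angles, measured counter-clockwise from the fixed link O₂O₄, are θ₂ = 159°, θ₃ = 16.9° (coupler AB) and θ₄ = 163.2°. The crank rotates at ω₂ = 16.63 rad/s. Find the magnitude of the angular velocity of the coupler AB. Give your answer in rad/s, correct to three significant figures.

1.35

ω₂ = 16.63 rad/s
Differentiating the loop-closure r₂e^{iθ₂}+r₃e^{iθ₃}=r₁+r₄e^{iθ₄} gives r₂ω₂e^{iθ₂}+r₃ω₃e^{iθ₃}=r₄ω₄e^{iθ₄}.
Eliminating the other unknown: ω₃ = r₂ω₂ sin(θ₄−θ₂) / [r₃ sin(θ₃−θ₄)].
Numerator sine = +0.07324; denominator sine = -0.55484.
Result = 0.0892·16.63·(+0.07324) / (0.1448·(-0.55484)) = -1.3522 rad/s; magnitude 1.3522 rad/s.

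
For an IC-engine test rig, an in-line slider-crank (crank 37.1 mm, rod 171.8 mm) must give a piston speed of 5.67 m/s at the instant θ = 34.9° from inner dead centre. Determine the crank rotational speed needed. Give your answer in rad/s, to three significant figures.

227

For an in-line slider-crank, |v_piston| = rω|sinθ|·[1 + r cosθ/√(L² − r² sin²θ)].
With r = 0.0371 m, L = 0.1718 m, θ = 34.9°: the bracketed kinematic factor |dx/dθ| = 0.025015 m.
ω = v/|dx/dθ| = 5.67/0.025015 = 226.66 rad/s.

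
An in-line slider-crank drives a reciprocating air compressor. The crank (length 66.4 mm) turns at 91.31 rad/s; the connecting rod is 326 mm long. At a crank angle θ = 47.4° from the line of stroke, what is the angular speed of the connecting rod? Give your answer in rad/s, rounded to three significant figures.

12.7

ω = 91.31 rad/s
The rod makes angle φ with the slider axis where L sinφ = r sinθ; differentiating, L cosφ·φ̇ = r ω cosθ.
L cosφ = √(L² − r² sin²θ) = 0.32232 m.
|ω_rod| = r ω |cosθ| / √(L² − r² sin²θ) = 0.0664·91.31·0.67688/0.32232 = 12.733 rad/s.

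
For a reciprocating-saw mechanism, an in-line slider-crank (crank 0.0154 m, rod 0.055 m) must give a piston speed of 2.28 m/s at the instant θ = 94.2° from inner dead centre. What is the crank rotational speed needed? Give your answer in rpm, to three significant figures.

1450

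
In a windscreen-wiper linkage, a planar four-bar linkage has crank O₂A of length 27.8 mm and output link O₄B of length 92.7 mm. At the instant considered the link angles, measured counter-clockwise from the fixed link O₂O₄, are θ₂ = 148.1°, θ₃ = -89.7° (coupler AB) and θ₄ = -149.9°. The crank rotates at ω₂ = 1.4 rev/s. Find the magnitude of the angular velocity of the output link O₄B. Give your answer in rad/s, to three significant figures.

2.57

ω₂ = 8.796 rad/s (from 1.4 rev/s).
Differentiating the loop-closure r₂e^{iθ₂}+r₃e^{iθ₃}=r₁+r₄e^{iθ₄} gives r₂ω₂e^{iθ₂}+r₃ω₃e^{iθ₃}=r₄ω₄e^{iθ₄}.
Eliminating the other unknown: ω₄ = r₂ω₂ sin(θ₂−θ₃) / [r₄ sin(θ₄−θ₃)].
Numerator sine = -0.84619; denominator sine = -0.86777.
Result = 0.0278·8.796·(-0.84619) / (0.0927·(-0.86777)) = +2.5724 rad/s; magnitude 2.5724 rad/s.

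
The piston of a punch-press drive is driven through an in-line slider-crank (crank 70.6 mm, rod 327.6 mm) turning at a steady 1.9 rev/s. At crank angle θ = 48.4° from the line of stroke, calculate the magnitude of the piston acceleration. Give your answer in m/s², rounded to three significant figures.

ω = 2π·1.9 = 11.94 rad/s
x(θ) = r cosθ + √(L² − r² sin²θ); with ω constant, a = ω²·d²x/dθ².
d²x/dθ² = −r cosθ − r²(cos2θ)/√u − r⁴ sin²2θ/(4u^{3/2}),  u = L² − r² sin²θ = 0.104534 m².
Substituting r = 0.0706 m, L = 0.3276 m, θ = 48.4°: d²x/dθ² = -0.045229 m.
a = ω²·d²x/dθ² = (11.94)²·(-0.045229) = -6.4459 m/s²;  |a| = 6.4459 m/s².

6.45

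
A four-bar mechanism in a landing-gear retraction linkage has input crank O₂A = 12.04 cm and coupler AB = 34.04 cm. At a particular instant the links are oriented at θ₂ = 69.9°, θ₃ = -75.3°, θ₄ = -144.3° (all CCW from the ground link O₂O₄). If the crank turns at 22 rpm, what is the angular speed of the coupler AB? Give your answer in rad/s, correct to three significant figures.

0.491

ω₂ = 2.304 rad/s (from 22 rpm).
Differentiating the loop-closure r₂e^{iθ₂}+r₃e^{iθ₃}=r₁+r₄e^{iθ₄} gives r₂ω₂e^{iθ₂}+r₃ω₃e^{iθ₃}=r₄ω₄e^{iθ₄}.
Eliminating the other unknown: ω₃ = r₂ω₂ sin(θ₄−θ₂) / [r₃ sin(θ₃−θ₄)].
Numerator sine = +0.56208; denominator sine = +0.93358.
Result = 0.1204·2.304·(+0.56208) / (0.3404·(+0.93358)) = +0.49061 rad/s; magnitude 0.49061 rad/s.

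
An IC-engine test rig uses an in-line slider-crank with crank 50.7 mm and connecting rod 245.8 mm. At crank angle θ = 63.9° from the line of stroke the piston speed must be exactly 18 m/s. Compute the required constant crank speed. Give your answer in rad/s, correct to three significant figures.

362

For an in-line slider-crank, |v_piston| = rω|sinθ|·[1 + r cosθ/√(L² − r² sin²θ)].
With r = 0.0507 m, L = 0.2458 m, θ = 63.9°: the bracketed kinematic factor |dx/dθ| = 0.049734 m.
ω = v/|dx/dθ| = 18/0.049734 = 361.92 rad/s.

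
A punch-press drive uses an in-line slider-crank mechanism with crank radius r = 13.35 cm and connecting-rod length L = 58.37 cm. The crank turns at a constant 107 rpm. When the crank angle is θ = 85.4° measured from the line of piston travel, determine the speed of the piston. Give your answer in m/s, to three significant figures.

1.52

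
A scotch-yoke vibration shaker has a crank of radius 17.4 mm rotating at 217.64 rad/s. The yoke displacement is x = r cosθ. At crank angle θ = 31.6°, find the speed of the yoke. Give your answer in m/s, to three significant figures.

ω = 217.6 rad/s
x = r cosθ ⇒ ẋ = −rω sinθ.
|v| = rω|sinθ| = 0.0174·217.6·|sin 31.6°| = 1.9843 m/s.

1.98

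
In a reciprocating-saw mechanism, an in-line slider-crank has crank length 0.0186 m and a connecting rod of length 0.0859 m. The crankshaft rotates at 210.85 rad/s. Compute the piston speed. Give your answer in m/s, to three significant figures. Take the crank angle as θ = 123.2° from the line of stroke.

ω = 210.8 rad/s
For an in-line slider-crank, x = r cosθ + √(L² − r² sin²θ), so v = −rω sinθ·[1 + r cosθ/√(L² − r² sin²θ)].
With r = 0.0186 m, L = 0.0859 m, θ = 123.2°: √(L² − r² sin²θ) = 0.084478 m.
v = −0.0186·210.8·0.83676·[1 + 0.0186·-0.54756/0.084478] = -2.886 m/s.
|v| = 2.886 m/s.

2.89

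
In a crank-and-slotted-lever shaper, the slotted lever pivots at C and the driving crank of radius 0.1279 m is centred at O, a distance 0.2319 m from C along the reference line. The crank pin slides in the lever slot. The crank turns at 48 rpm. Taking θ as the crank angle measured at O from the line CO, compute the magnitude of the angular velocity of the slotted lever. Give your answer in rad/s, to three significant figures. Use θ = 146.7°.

ω = 5.027 rad/s (from 48 rpm).
Crank pin A relative to C: A = (d + r cosθ, r sinθ); lever angle φ = atan2(r sinθ, d + r cosθ).
Differentiating tanφ: φ̇ = rω(d cosθ + r)/(d² + r² + 2dr cosθ).
d² + r² + 2dr cosθ = |CA|² = 0.0205559 m²;  d cosθ + r = -0.065924 m.
|ω_lever| = |0.1279·5.027·-0.065924| / 0.0205559 = 2.0618 rad/s.

2.06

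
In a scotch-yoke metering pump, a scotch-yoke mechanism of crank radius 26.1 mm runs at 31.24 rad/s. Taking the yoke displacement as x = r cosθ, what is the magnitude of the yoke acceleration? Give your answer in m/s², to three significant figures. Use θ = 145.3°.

20.9

ω = 31.24 rad/s
x = r cosθ ⇒ ẍ = −rω² cosθ (ω constant).
|a| = rω²|cosθ| = 0.0261·(31.24)²·|cos 145.3°| = 20.942 m/s².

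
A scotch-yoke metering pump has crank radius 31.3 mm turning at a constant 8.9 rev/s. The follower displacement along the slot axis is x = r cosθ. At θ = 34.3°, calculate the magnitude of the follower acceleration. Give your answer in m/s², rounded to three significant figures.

ω = 55.92 rad/s (from 8.9 rev/s).
x = r cosθ ⇒ ẍ = −rω² cosθ (ω constant).
|a| = rω²|cosθ| = 0.0313·(55.92)²·|cos 34.3°| = 80.857 m/s².

80.9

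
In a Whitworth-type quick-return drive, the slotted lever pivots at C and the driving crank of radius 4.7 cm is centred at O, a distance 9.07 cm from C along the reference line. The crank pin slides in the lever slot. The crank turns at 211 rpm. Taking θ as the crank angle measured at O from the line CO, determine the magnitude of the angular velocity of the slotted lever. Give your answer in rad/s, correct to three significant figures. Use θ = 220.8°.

5.65

ω = 22.1 rad/s (from 211 rpm).
Crank pin A relative to C: A = (d + r cosθ, r sinθ); lever angle φ = atan2(r sinθ, d + r cosθ).
Differentiating tanφ: φ̇ = rω(d cosθ + r)/(d² + r² + 2dr cosθ).
d² + r² + 2dr cosθ = |CA|² = 0.0039815 m²;  d cosθ + r = -0.021659 m.
|ω_lever| = |0.047·22.1·-0.021659| / 0.0039815 = 5.6495 rad/s.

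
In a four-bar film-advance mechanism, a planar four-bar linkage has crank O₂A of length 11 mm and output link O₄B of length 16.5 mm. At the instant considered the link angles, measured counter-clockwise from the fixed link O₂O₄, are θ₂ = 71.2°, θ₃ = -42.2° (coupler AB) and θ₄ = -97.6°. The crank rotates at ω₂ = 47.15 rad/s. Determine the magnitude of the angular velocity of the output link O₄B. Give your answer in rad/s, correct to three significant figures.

35.0

ω₂ = 47.15 rad/s
Differentiating the loop-closure r₂e^{iθ₂}+r₃e^{iθ₃}=r₁+r₄e^{iθ₄} gives r₂ω₂e^{iθ₂}+r₃ω₃e^{iθ₃}=r₄ω₄e^{iθ₄}.
Eliminating the other unknown: ω₄ = r₂ω₂ sin(θ₂−θ₃) / [r₄ sin(θ₄−θ₃)].
Numerator sine = +0.91775; denominator sine = -0.82314.
Result = 0.011·47.15·(+0.91775) / (0.0165·(-0.82314)) = -35.047 rad/s; magnitude 35.047 rad/s.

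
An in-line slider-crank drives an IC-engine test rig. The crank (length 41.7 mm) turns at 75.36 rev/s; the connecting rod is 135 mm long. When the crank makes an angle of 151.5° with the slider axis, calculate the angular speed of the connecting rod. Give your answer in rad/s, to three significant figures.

ω = 473.5 rad/s (converted from 75.36 rev/s).
The rod makes angle φ with the slider axis where L sinφ = r sinθ; differentiating, L cosφ·φ̇ = r ω cosθ.
L cosφ = √(L² − r² sin²θ) = 0.13353 m.
|ω_rod| = r ω |cosθ| / √(L² − r² sin²θ) = 0.0417·473.5·0.87882/0.13353 = 129.95 rad/s.

130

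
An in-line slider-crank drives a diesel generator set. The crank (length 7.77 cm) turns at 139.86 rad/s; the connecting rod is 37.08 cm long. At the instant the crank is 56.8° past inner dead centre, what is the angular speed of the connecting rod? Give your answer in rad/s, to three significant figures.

16.3

ω = 139.9 rad/s
The rod makes angle φ with the slider axis where L sinφ = r sinθ; differentiating, L cosφ·φ̇ = r ω cosθ.
L cosφ = √(L² − r² sin²θ) = 0.36506 m.
|ω_rod| = r ω |cosθ| / √(L² − r² sin²θ) = 0.0777·139.9·0.54756/0.36506 = 16.3 rad/s.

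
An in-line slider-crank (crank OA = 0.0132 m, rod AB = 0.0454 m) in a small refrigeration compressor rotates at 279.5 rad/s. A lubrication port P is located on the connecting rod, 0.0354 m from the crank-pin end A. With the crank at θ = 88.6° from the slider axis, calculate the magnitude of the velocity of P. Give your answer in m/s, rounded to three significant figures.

ω = 279.5 rad/s.  Crank-pin speed |V_A| = rω = 3.6894 m/s, perpendicular to OA.
Rod angle: sinφ = −(r/L) sinθ ⇒ φ = -16.898°; ω_rod = −rω cosθ/√(L²−r²sin²θ) = -2.0751 rad/s.
V_P = V_A + ω_rod × AP, with AP = 0.0354 m along the rod.
Components: V_Px = −rω sinθ − a·ω_rod·sinφ = -3.7096 m/s;  V_Py = rω cosθ + a·ω_rod·cosφ = +0.019855 m/s.
|V_P| = √(V_Px² + V_Py²) = 3.7097 m/s.

3.71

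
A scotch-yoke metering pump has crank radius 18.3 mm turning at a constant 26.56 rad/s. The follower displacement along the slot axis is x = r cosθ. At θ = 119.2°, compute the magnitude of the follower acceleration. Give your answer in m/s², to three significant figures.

ω = 26.56 rad/s
x = r cosθ ⇒ ẍ = −rω² cosθ (ω constant).
|a| = rω²|cosθ| = 0.0183·(26.56)²·|cos 119.2°| = 6.298 m/s².

6.30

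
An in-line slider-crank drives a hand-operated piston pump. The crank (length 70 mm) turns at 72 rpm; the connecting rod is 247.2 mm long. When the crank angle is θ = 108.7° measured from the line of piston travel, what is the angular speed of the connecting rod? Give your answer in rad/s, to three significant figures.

0.711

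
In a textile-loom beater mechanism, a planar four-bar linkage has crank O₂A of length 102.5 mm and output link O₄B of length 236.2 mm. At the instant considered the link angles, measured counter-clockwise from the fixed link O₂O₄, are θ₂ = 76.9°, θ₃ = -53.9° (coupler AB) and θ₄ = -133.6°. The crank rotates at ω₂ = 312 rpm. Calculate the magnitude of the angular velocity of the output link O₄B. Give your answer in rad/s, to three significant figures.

10.9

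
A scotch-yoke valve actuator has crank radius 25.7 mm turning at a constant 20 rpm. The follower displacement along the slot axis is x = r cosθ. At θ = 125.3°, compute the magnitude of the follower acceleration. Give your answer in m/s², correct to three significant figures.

0.0651

ω = 2.094 rad/s (from 20 rpm).
x = r cosθ ⇒ ẍ = −rω² cosθ (ω constant).
|a| = rω²|cosθ| = 0.0257·(2.094)²·|cos 125.3°| = 0.065144 m/s².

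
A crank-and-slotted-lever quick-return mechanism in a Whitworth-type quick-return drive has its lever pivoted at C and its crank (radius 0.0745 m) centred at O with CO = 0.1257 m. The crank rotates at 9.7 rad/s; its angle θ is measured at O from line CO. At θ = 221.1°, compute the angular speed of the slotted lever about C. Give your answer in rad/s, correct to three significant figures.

2.02

ω = 9.7 rad/s
Crank pin A relative to C: A = (d + r cosθ, r sinθ); lever angle φ = atan2(r sinθ, d + r cosθ).
Differentiating tanφ: φ̇ = rω(d cosθ + r)/(d² + r² + 2dr cosθ).
d² + r² + 2dr cosθ = |CA|² = 0.00723703 m²;  d cosθ + r = -0.020223 m.
|ω_lever| = |0.0745·9.7·-0.020223| / 0.00723703 = 2.0194 rad/s.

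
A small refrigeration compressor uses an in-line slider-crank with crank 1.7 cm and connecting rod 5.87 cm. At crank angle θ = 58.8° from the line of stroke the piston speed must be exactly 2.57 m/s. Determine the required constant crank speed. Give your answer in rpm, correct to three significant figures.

1460

For an in-line slider-crank, |v_piston| = rω|sinθ|·[1 + r cosθ/√(L² − r² sin²θ)].
With r = 0.017 m, L = 0.0587 m, θ = 58.8°: the bracketed kinematic factor |dx/dθ| = 0.016793 m.
ω = v/|dx/dθ| = 2.57/0.016793 = 153.04 rad/s.
N = 60ω/(2π) = 1461.4 rpm.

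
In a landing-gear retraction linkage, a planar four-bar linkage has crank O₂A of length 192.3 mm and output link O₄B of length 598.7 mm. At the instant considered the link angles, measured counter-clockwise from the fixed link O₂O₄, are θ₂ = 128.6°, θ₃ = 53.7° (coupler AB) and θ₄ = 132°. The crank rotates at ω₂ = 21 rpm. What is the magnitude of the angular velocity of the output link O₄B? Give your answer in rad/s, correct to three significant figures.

ω₂ = 2.199 rad/s (from 21 rpm).
Differentiating the loop-closure r₂e^{iθ₂}+r₃e^{iθ₃}=r₁+r₄e^{iθ₄} gives r₂ω₂e^{iθ₂}+r₃ω₃e^{iθ₃}=r₄ω₄e^{iθ₄}.
Eliminating the other unknown: ω₄ = r₂ω₂ sin(θ₂−θ₃) / [r₄ sin(θ₄−θ₃)].
Numerator sine = +0.96547; denominator sine = +0.97922.
Result = 0.1923·2.199·(+0.96547) / (0.5987·(+0.97922)) = +0.69643 rad/s; magnitude 0.69643 rad/s.

0.696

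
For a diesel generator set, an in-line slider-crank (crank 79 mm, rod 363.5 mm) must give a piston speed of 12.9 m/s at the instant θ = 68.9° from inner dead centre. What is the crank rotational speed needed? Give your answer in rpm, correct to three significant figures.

For an in-line slider-crank, |v_piston| = rω|sinθ|·[1 + r cosθ/√(L² − r² sin²θ)].
With r = 0.079 m, L = 0.3635 m, θ = 68.9°: the bracketed kinematic factor |dx/dθ| = 0.079592 m.
ω = v/|dx/dθ| = 12.9/0.079592 = 162.08 rad/s.
N = 60ω/(2π) = 1547.7 rpm.

1550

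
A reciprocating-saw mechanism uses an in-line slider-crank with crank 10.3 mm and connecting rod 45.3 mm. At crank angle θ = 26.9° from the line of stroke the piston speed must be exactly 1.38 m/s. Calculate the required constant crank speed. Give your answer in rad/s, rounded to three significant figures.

246

For an in-line slider-crank, |v_piston| = rω|sinθ|·[1 + r cosθ/√(L² − r² sin²θ)].
With r = 0.0103 m, L = 0.0453 m, θ = 26.9°: the bracketed kinematic factor |dx/dθ| = 0.00561 m.
ω = v/|dx/dθ| = 1.38/0.00561 = 245.99 rad/s.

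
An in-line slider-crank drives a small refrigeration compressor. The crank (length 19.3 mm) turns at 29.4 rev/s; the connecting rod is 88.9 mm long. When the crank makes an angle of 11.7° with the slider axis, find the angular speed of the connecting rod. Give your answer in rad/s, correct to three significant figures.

ω = 184.7 rad/s (converted from 29.4 rev/s).
The rod makes angle φ with the slider axis where L sinφ = r sinθ; differentiating, L cosφ·φ̇ = r ω cosθ.
L cosφ = √(L² − r² sin²θ) = 0.088814 m.
|ω_rod| = r ω |cosθ| / √(L² − r² sin²θ) = 0.0193·184.7·0.97922/0.088814 = 39.308 rad/s.

39.3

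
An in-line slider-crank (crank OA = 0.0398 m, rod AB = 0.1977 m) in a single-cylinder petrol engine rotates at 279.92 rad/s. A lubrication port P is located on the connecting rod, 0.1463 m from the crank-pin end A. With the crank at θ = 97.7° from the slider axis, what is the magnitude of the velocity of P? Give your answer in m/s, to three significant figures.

ω = 279.9 rad/s.  Crank-pin speed |V_A| = rω = 11.141 m/s, perpendicular to OA.
Rod angle: sinφ = −(r/L) sinθ ⇒ φ = -11.508°; ω_rod = −rω cosθ/√(L²−r²sin²θ) = +7.7053 rad/s.
V_P = V_A + ω_rod × AP, with AP = 0.1463 m along the rod.
Components: V_Px = −rω sinθ − a·ω_rod·sinφ = -10.815 m/s;  V_Py = rω cosθ + a·ω_rod·cosφ = -0.38809 m/s.
|V_P| = √(V_Px² + V_Py²) = 10.822 m/s.

10.8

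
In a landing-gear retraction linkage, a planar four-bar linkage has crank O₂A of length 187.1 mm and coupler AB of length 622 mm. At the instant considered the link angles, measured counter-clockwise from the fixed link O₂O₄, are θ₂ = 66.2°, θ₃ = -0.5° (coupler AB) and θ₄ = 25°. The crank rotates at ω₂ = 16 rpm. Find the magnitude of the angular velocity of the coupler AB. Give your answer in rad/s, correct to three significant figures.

0.771

ω₂ = 1.676 rad/s (from 16 rpm).
Differentiating the loop-closure r₂e^{iθ₂}+r₃e^{iθ₃}=r₁+r₄e^{iθ₄} gives r₂ω₂e^{iθ₂}+r₃ω₃e^{iθ₃}=r₄ω₄e^{iθ₄}.
Eliminating the other unknown: ω₃ = r₂ω₂ sin(θ₄−θ₂) / [r₃ sin(θ₃−θ₄)].
Numerator sine = -0.65869; denominator sine = -0.43051.
Result = 0.1871·1.676·(-0.65869) / (0.622·(-0.43051)) = +0.77113 rad/s; magnitude 0.77113 rad/s.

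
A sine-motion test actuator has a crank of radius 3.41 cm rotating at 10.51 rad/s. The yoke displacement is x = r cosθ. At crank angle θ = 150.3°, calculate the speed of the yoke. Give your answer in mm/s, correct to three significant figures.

ω = 10.51 rad/s
x = r cosθ ⇒ ẋ = −rω sinθ.
|v| = rω|sinθ| = 0.0341·10.51·|sin 150.3°| = 0.17757 m/s = 177.57 mm/s.

178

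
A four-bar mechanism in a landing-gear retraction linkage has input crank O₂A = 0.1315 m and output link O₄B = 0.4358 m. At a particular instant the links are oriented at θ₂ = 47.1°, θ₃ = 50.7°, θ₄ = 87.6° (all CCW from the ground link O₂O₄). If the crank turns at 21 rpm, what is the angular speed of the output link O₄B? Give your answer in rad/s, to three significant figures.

ω₂ = 2.199 rad/s (from 21 rpm).
Differentiating the loop-closure r₂e^{iθ₂}+r₃e^{iθ₃}=r₁+r₄e^{iθ₄} gives r₂ω₂e^{iθ₂}+r₃ω₃e^{iθ₃}=r₄ω₄e^{iθ₄}.
Eliminating the other unknown: ω₄ = r₂ω₂ sin(θ₂−θ₃) / [r₄ sin(θ₄−θ₃)].
Numerator sine = -0.06279; denominator sine = +0.60042.
Result = 0.1315·2.199·(-0.06279) / (0.4358·(+0.60042)) = -0.069395 rad/s; magnitude 0.069395 rad/s.

0.0694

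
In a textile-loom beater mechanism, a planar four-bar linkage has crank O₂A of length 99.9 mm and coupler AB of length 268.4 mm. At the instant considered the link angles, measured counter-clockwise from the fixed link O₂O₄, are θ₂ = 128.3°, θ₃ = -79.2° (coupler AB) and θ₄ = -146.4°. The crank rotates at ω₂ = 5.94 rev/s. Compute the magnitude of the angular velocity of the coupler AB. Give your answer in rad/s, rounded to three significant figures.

ω₂ = 37.32 rad/s (from 5.94 rev/s).
Differentiating the loop-closure r₂e^{iθ₂}+r₃e^{iθ₃}=r₁+r₄e^{iθ₄} gives r₂ω₂e^{iθ₂}+r₃ω₃e^{iθ₃}=r₄ω₄e^{iθ₄}.
Eliminating the other unknown: ω₃ = r₂ω₂ sin(θ₄−θ₂) / [r₃ sin(θ₃−θ₄)].
Numerator sine = +0.99664; denominator sine = +0.92186.
Result = 0.0999·37.32·(+0.99664) / (0.2684·(+0.92186)) = +15.018 rad/s; magnitude 15.018 rad/s.

15.0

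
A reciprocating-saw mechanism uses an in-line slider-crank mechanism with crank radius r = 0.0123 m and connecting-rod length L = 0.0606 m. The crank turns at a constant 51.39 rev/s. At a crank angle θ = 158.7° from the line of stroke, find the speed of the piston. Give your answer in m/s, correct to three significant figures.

ω = 2π·51.4 = 322.9 rad/s
For an in-line slider-crank, x = r cosθ + √(L² − r² sin²θ), so v = −rω sinθ·[1 + r cosθ/√(L² − r² sin²θ)].
With r = 0.0123 m, L = 0.0606 m, θ = 158.7°: √(L² − r² sin²θ) = 0.060435 m.
v = −0.0123·322.9·0.36325·[1 + 0.0123·-0.93169/0.060435] = -1.1691 m/s.
|v| = 1.1691 m/s.

1.17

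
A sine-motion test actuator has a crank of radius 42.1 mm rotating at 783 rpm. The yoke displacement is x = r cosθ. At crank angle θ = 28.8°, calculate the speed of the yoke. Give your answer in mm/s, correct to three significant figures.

1660

ω = 82 rad/s (from 783 rpm).
x = r cosθ ⇒ ẋ = −rω sinθ.
|v| = rω|sinθ| = 0.0421·82·|sin 28.8°| = 1.663 m/s = 1663 mm/s.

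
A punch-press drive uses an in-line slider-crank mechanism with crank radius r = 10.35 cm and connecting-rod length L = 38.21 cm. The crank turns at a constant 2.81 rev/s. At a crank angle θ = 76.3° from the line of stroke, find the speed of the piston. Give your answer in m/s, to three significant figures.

1.89

ω = 2π·2.81 = 17.66 rad/s
For an in-line slider-crank, x = r cosθ + √(L² − r² sin²θ), so v = −rω sinθ·[1 + r cosθ/√(L² − r² sin²θ)].
With r = 0.1035 m, L = 0.3821 m, θ = 76.3°: √(L² − r² sin²θ) = 0.36863 m.
v = −0.1035·17.66·0.97155·[1 + 0.1035·0.23684/0.36863] = -1.8934 m/s.
|v| = 1.8934 m/s.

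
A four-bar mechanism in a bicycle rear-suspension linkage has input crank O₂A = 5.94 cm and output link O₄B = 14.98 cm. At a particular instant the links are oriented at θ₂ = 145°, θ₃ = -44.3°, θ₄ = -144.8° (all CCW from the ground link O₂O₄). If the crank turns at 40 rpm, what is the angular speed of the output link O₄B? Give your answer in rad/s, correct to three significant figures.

0.273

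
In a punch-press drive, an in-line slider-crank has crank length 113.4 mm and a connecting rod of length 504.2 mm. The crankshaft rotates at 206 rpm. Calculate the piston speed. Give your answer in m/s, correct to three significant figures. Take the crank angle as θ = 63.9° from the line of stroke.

2.42

ω = 2π·206/60 = 21.57 rad/s
For an in-line slider-crank, x = r cosθ + √(L² − r² sin²θ), so v = −rω sinθ·[1 + r cosθ/√(L² − r² sin²θ)].
With r = 0.1134 m, L = 0.5042 m, θ = 63.9°: √(L² − r² sin²θ) = 0.49381 m.
v = −0.1134·21.57·0.89803·[1 + 0.1134·0.43994/0.49381] = -2.4188 m/s.
|v| = 2.4188 m/s.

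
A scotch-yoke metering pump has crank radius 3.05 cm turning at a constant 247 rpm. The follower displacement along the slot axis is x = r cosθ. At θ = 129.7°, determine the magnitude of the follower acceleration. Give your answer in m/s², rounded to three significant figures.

13.0

ω = 25.87 rad/s (from 247 rpm).
x = r cosθ ⇒ ẍ = −rω² cosθ (ω constant).
|a| = rω²|cosθ| = 0.0305·(25.87)²·|cos 129.7°| = 13.034 m/s².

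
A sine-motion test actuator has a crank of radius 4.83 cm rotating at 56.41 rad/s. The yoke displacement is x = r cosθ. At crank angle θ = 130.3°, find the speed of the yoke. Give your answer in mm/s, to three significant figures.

2080

ω = 56.41 rad/s
x = r cosθ ⇒ ẋ = −rω sinθ.
|v| = rω|sinθ| = 0.0483·56.41·|sin 130.3°| = 2.078 m/s = 2078 mm/s.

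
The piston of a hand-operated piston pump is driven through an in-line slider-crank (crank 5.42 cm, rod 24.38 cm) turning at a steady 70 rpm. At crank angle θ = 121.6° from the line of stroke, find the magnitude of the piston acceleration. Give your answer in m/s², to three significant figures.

1.82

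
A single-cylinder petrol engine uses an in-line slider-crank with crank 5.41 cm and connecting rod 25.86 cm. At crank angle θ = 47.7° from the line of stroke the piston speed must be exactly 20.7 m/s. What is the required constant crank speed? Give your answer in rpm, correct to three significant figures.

4320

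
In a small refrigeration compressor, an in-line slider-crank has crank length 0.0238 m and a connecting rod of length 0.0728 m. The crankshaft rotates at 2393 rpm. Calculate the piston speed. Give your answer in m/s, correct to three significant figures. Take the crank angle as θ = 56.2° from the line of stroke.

ω = 2π·2393/60 = 250.6 rad/s
For an in-line slider-crank, x = r cosθ + √(L² − r² sin²θ), so v = −rω sinθ·[1 + r cosθ/√(L² − r² sin²θ)].
With r = 0.0238 m, L = 0.0728 m, θ = 56.2°: √(L² − r² sin²θ) = 0.070062 m.
v = −0.0238·250.6·0.83098·[1 + 0.0238·0.55630/0.070062] = -5.8927 m/s.
|v| = 5.8927 m/s.

5.89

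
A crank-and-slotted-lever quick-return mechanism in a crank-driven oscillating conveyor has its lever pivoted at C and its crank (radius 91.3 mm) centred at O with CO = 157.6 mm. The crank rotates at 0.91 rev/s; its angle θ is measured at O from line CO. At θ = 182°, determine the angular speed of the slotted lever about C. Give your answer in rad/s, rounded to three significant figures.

7.83

ω = 5.718 rad/s (from 0.91 rev/s).
Crank pin A relative to C: A = (d + r cosθ, r sinθ); lever angle φ = atan2(r sinθ, d + r cosθ).
Differentiating tanφ: φ̇ = rω(d cosθ + r)/(d² + r² + 2dr cosθ).
d² + r² + 2dr cosθ = |CA|² = 0.00441322 m²;  d cosθ + r = -0.066204 m.
|ω_lever| = |0.0913·5.718·-0.066204| / 0.00441322 = 7.8311 rad/s.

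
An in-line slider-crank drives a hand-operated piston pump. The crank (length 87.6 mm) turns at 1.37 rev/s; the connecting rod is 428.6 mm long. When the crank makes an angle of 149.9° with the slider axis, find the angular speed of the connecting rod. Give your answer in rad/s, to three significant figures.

1.53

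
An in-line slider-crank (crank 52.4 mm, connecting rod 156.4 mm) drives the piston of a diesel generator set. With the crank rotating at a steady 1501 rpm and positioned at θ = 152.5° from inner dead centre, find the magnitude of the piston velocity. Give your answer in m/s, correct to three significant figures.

2.66

ω = 2π·1501/60 = 157.2 rad/s
For an in-line slider-crank, x = r cosθ + √(L² − r² sin²θ), so v = −rω sinθ·[1 + r cosθ/√(L² − r² sin²θ)].
With r = 0.0524 m, L = 0.1564 m, θ = 152.5°: √(L² − r² sin²θ) = 0.15452 m.
v = −0.0524·157.2·0.46175·[1 + 0.0524·-0.88701/0.15452] = -2.6592 m/s.
|v| = 2.6592 m/s.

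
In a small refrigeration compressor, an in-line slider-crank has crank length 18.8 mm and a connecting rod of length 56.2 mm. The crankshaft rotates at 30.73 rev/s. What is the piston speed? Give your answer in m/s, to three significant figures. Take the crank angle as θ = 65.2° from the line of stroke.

3.78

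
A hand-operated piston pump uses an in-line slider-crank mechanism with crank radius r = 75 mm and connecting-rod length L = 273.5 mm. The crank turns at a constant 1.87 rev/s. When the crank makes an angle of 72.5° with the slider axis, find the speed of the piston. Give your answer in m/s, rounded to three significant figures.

0.912

ω = 2π·1.87 = 11.75 rad/s
For an in-line slider-crank, x = r cosθ + √(L² − r² sin²θ), so v = −rω sinθ·[1 + r cosθ/√(L² − r² sin²θ)].
With r = 0.075 m, L = 0.2735 m, θ = 72.5°: √(L² − r² sin²θ) = 0.26398 m.
v = −0.075·11.75·0.95372·[1 + 0.075·0.30071/0.26398] = -0.91223 m/s.
|v| = 0.91223 m/s.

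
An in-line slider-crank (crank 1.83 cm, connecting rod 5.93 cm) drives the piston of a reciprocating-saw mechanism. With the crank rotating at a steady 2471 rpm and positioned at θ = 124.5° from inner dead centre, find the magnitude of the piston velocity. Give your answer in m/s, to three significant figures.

ω = 2π·2471/60 = 258.8 rad/s
For an in-line slider-crank, x = r cosθ + √(L² − r² sin²θ), so v = −rω sinθ·[1 + r cosθ/√(L² − r² sin²θ)].
With r = 0.0183 m, L = 0.0593 m, θ = 124.5°: √(L² − r² sin²θ) = 0.05735 m.
v = −0.0183·258.8·0.82413·[1 + 0.0183·-0.56641/0.05735] = -3.1972 m/s.
|v| = 3.1972 m/s.

3.20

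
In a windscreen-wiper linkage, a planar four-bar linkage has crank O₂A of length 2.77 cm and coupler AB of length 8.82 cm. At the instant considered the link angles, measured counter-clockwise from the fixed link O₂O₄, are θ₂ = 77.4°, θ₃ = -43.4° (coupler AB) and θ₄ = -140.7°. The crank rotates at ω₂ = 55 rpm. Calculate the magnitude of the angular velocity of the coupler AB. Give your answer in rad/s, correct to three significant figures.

1.13

ω₂ = 5.76 rad/s (from 55 rpm).
Differentiating the loop-closure r₂e^{iθ₂}+r₃e^{iθ₃}=r₁+r₄e^{iθ₄} gives r₂ω₂e^{iθ₂}+r₃ω₃e^{iθ₃}=r₄ω₄e^{iθ₄}.
Eliminating the other unknown: ω₃ = r₂ω₂ sin(θ₄−θ₂) / [r₃ sin(θ₃−θ₄)].
Numerator sine = +0.61704; denominator sine = +0.99189.
Result = 0.0277·5.76·(+0.61704) / (0.0882·(+0.99189)) = +1.1252 rad/s; magnitude 1.1252 rad/s.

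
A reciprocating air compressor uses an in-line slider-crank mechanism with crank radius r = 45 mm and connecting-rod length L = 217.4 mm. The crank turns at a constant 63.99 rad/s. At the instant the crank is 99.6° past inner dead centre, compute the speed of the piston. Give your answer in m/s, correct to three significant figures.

ω = 63.99 rad/s
For an in-line slider-crank, x = r cosθ + √(L² − r² sin²θ), so v = −rω sinθ·[1 + r cosθ/√(L² − r² sin²θ)].
With r = 0.045 m, L = 0.2174 m, θ = 99.6°: √(L² − r² sin²θ) = 0.21282 m.
v = −0.045·63.99·0.98600·[1 + 0.045·-0.16677/0.21282] = -2.7391 m/s.
|v| = 2.7391 m/s.

2.74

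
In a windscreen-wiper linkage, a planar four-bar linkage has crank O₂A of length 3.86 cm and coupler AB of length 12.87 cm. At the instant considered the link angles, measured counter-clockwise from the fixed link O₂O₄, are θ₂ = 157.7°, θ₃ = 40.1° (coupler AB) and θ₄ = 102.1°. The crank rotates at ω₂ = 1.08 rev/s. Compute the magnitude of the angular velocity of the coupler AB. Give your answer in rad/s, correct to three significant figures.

ω₂ = 6.786 rad/s (from 1.08 rev/s).
Differentiating the loop-closure r₂e^{iθ₂}+r₃e^{iθ₃}=r₁+r₄e^{iθ₄} gives r₂ω₂e^{iθ₂}+r₃ω₃e^{iθ₃}=r₄ω₄e^{iθ₄}.
Eliminating the other unknown: ω₃ = r₂ω₂ sin(θ₄−θ₂) / [r₃ sin(θ₃−θ₄)].
Numerator sine = -0.82511; denominator sine = -0.88295.
Result = 0.0386·6.786·(-0.82511) / (0.1287·(-0.88295)) = +1.9019 rad/s; magnitude 1.9019 rad/s.

1.90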